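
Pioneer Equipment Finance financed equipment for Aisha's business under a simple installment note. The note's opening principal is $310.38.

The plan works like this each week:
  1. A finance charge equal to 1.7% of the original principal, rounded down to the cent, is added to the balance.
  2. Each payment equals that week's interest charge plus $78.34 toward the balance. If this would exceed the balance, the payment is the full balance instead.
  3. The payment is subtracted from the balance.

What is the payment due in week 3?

$83.61

Week 1: $310.38 +$5.27 interest = $315.65; pay $83.61 → $232.04
Week 2: $232.04 +$5.27 interest = $237.31; pay $83.61 → $153.70
Week 3: $153.70 +$5.27 interest = $158.97; pay $83.61 → $75.36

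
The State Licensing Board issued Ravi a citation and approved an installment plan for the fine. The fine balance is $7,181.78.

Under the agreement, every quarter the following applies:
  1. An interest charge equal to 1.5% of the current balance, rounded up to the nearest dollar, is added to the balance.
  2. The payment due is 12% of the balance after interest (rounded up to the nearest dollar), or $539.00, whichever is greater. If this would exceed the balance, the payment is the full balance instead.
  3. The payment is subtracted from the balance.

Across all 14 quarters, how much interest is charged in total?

Quarter 1: opening $7,181.78; interest $108.00 → $7,289.78; payment $875.00; balance $6,414.78
Quarter 2: opening $6,414.78; interest $97.00 → $6,511.78; payment $782.00; balance $5,729.78
Quarter 3: opening $5,729.78; interest $86.00 → $5,815.78; payment $698.00; balance $5,117.78
Quarter 4: opening $5,117.78; interest $77.00 → $5,194.78; payment $624.00; balance $4,570.78
Quarter 5: opening $4,570.78; interest $69.00 → $4,639.78; payment $557.00; balance $4,082.78
Quarter 6: opening $4,082.78; interest $62.00 → $4,144.78; payment $539.00; balance $3,605.78
Quarter 7: opening $3,605.78; interest $55.00 → $3,660.78; payment $539.00; balance $3,121.78
Quarter 8: opening $3,121.78; interest $47.00 → $3,168.78; payment $539.00; balance $2,629.78
Quarter 9: opening $2,629.78; interest $40.00 → $2,669.78; payment $539.00; balance $2,130.78
Quarter 10: opening $2,130.78; interest $32.00 → $2,162.78; payment $539.00; balance $1,623.78
Quarter 11: opening $1,623.78; interest $25.00 → $1,648.78; payment $539.00; balance $1,109.78
Quarter 12: opening $1,109.78; interest $17.00 → $1,126.78; payment $539.00; balance $587.78
Quarter 13: opening $587.78; interest $9.00 → $596.78; payment $539.00; balance $57.78
Quarter 14: opening $57.78; interest $1.00 → $58.78; payment $58.78; balance $0.00
Total interest: $108.00 + $97.00 + $86.00 + $77.00 + $69.00 + $62.00 + $55.00 + $47.00 + $40.00 + $32.00 + $25.00 + $17.00 + $9.00 + $1.00 = $725.00

$725.00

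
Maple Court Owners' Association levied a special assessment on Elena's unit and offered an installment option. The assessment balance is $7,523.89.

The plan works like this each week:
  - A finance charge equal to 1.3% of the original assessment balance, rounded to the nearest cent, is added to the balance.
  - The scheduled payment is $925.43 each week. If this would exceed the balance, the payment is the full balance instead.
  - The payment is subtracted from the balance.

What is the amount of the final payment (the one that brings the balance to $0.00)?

# | Opening | Interest | Payment | End bal
1 | $7,523.89 | $97.81 | $925.43 | $6,696.27
2 | $6,696.27 | $97.81 | $925.43 | $5,868.65
3 | $5,868.65 | $97.81 | $925.43 | $5,041.03
4 | $5,041.03 | $97.81 | $925.43 | $4,213.41
5 | $4,213.41 | $97.81 | $925.43 | $3,385.79
6 | $3,385.79 | $97.81 | $925.43 | $2,558.17
7 | $2,558.17 | $97.81 | $925.43 | $1,730.55
8 | $1,730.55 | $97.81 | $925.43 | $902.93
9 | $902.93 | $97.81 | $925.43 | $75.31
10 | $75.31 | $97.81 | $173.12 | $0.00

$173.12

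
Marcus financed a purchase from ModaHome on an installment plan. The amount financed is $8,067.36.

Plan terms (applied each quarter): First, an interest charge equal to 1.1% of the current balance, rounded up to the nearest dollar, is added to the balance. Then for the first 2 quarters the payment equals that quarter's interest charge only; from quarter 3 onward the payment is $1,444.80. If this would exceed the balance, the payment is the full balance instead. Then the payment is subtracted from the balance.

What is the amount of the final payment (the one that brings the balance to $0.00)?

# | Opening | Interest | Payment | End bal
1 | $8,067.36 | $89.00 | $89.00 | $8,067.36
2 | $8,067.36 | $89.00 | $89.00 | $8,067.36
3 | $8,067.36 | $89.00 | $1,444.80 | $6,711.56
4 | $6,711.56 | $74.00 | $1,444.80 | $5,340.76
5 | $5,340.76 | $59.00 | $1,444.80 | $3,954.96
6 | $3,954.96 | $44.00 | $1,444.80 | $2,554.16
7 | $2,554.16 | $29.00 | $1,444.80 | $1,138.36
8 | $1,138.36 | $13.00 | $1,151.36 | $0.00

$1,151.36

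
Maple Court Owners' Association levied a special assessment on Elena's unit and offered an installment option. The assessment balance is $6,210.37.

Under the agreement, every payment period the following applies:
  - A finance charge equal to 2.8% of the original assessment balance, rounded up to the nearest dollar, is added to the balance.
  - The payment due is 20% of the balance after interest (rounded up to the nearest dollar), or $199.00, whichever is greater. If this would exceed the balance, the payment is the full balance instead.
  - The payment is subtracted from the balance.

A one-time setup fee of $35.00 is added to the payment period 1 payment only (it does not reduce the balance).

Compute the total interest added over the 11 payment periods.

# | Opening | Interest | Payment | Fee | End bal
1 | $6,210.37 | $174.00 | $1,277.00 | $35.00 | $5,107.37
2 | $5,107.37 | $174.00 | $1,057.00 | — | $4,224.37
3 | $4,224.37 | $174.00 | $880.00 | — | $3,518.37
4 | $3,518.37 | $174.00 | $739.00 | — | $2,953.37
5 | $2,953.37 | $174.00 | $626.00 | — | $2,501.37
6 | $2,501.37 | $174.00 | $536.00 | — | $2,139.37
7 | $2,139.37 | $174.00 | $463.00 | — | $1,850.37
8 | $1,850.37 | $174.00 | $405.00 | — | $1,619.37
9 | $1,619.37 | $174.00 | $359.00 | — | $1,434.37
10 | $1,434.37 | $174.00 | $322.00 | — | $1,286.37
11 | $1,286.37 | $174.00 | $293.00 | — | $1,167.37
Total interest: $174.00 + $174.00 + $174.00 + $174.00 + $174.00 + $174.00 + $174.00 + $174.00 + $174.00 + $174.00 + $174.00 = $1,914.00

$1,914.00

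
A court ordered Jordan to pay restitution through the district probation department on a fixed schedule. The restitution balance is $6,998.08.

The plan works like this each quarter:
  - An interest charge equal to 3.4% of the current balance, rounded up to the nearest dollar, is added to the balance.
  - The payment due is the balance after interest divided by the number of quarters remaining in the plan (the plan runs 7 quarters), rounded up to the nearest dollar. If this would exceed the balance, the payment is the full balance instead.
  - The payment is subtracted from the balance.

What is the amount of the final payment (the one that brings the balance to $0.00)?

# | Opening | Interest | Payment | End bal
1 | $6,998.08 | $238.00 | $1,034.00 | $6,202.08
2 | $6,202.08 | $211.00 | $1,069.00 | $5,344.08
3 | $5,344.08 | $182.00 | $1,106.00 | $4,420.08
4 | $4,420.08 | $151.00 | $1,143.00 | $3,428.08
5 | $3,428.08 | $117.00 | $1,182.00 | $2,363.08
6 | $2,363.08 | $81.00 | $1,223.00 | $1,221.08
7 | $1,221.08 | $42.00 | $1,263.08 | $0.00

$1,263.08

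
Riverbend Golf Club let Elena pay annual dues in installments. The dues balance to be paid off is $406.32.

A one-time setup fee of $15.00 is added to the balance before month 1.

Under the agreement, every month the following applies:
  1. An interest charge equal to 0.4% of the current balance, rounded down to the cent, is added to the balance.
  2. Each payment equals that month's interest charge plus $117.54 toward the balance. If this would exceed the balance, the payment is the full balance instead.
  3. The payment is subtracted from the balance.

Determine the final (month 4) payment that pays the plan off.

Month 1: $421.32 +$1.68 interest = $423.00; pay $119.22 → $303.78
Month 2: $303.78 +$1.21 interest = $304.99; pay $118.75 → $186.24
Month 3: $186.24 +$0.74 interest = $186.98; pay $118.28 → $68.70
Month 4: $68.70 +$0.27 interest = $68.97; pay $68.97 → $0.00

$68.97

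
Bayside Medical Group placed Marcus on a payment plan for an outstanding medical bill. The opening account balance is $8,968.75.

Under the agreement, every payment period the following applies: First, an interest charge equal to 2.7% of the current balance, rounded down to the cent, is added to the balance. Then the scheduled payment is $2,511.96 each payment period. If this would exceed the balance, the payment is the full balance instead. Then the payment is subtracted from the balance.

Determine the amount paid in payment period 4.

# | Opening | Interest | Payment | End bal
1 | $8,968.75 | $242.15 | $2,511.96 | $6,698.94
2 | $6,698.94 | $180.87 | $2,511.96 | $4,367.85
3 | $4,367.85 | $117.93 | $2,511.96 | $1,973.82
4 | $1,973.82 | $53.29 | $2,027.11 | $0.00

$2,027.11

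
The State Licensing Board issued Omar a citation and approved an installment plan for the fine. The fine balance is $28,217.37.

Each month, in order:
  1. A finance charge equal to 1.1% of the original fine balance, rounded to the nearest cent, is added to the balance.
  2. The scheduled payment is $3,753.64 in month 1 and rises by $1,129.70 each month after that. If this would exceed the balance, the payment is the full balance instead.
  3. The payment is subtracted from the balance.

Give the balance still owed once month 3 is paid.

Month 1: $28,217.37 +$310.39 interest = $28,527.76; pay $3,753.64 → $24,774.12
Month 2: $24,774.12 +$310.39 interest = $25,084.51; pay $4,883.34 → $20,201.17
Month 3: $20,201.17 +$310.39 interest = $20,511.56; pay $6,013.04 → $14,498.52

$14,498.52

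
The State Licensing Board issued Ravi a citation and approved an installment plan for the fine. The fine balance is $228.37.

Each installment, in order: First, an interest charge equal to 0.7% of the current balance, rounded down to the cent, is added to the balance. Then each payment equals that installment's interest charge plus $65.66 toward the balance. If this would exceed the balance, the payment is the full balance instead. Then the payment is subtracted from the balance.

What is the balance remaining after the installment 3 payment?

$31.39

# | Opening | Interest | Payment | End bal
1 | $228.37 | $1.59 | $67.25 | $162.71
2 | $162.71 | $1.13 | $66.79 | $97.05
3 | $97.05 | $0.67 | $66.33 | $31.39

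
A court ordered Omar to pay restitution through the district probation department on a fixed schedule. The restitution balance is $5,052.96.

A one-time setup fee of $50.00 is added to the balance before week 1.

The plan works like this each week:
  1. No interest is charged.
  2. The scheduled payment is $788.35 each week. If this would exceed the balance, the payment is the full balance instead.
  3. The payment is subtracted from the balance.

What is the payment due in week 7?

$372.86

Week 1: $5,102.96 − $788.35 → $4,314.61
Week 2: $4,314.61 − $788.35 → $3,526.26
Week 3: $3,526.26 − $788.35 → $2,737.91
Week 4: $2,737.91 − $788.35 → $1,949.56
Week 5: $1,949.56 − $788.35 → $1,161.21
Week 6: $1,161.21 − $788.35 → $372.86
Week 7: $372.86 − $372.86 → $0.00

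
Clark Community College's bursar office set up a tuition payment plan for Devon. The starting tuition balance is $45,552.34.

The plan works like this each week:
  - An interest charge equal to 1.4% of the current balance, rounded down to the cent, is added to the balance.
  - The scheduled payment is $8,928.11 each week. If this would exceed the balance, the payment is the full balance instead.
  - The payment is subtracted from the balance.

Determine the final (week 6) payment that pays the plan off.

$2,964.33

Week 1: opening $45,552.34; interest $637.73 → $46,190.07; payment $8,928.11; balance $37,261.96
Week 2: opening $37,261.96; interest $521.66 → $37,783.62; payment $8,928.11; balance $28,855.51
Week 3: opening $28,855.51; interest $403.97 → $29,259.48; payment $8,928.11; balance $20,331.37
Week 4: opening $20,331.37; interest $284.63 → $20,616.00; payment $8,928.11; balance $11,687.89
Week 5: opening $11,687.89; interest $163.63 → $11,851.52; payment $8,928.11; balance $2,923.41
Week 6: opening $2,923.41; interest $40.92 → $2,964.33; payment $2,964.33; balance $0.00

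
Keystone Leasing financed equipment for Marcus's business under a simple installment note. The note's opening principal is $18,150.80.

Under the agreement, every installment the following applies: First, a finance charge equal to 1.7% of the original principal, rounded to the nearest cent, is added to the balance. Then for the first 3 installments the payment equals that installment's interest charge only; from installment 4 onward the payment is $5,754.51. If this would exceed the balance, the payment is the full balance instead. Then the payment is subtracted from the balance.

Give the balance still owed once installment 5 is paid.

Installment 1: opening $18,150.80; interest $308.56 → $18,459.36; payment $308.56; balance $18,150.80
Installment 2: opening $18,150.80; interest $308.56 → $18,459.36; payment $308.56; balance $18,150.80
Installment 3: opening $18,150.80; interest $308.56 → $18,459.36; payment $308.56; balance $18,150.80
Installment 4: opening $18,150.80; interest $308.56 → $18,459.36; payment $5,754.51; balance $12,704.85
Installment 5: opening $12,704.85; interest $308.56 → $13,013.41; payment $5,754.51; balance $7,258.90

$7,258.90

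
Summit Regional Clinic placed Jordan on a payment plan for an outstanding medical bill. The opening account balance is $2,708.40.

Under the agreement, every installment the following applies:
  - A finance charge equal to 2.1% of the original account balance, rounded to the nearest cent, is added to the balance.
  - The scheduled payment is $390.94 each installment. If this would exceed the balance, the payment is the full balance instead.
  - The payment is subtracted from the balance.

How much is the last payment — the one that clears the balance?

Installment 1: $2,708.40 +$56.88 interest = $2,765.28; pay $390.94 → $2,374.34
Installment 2: $2,374.34 +$56.88 interest = $2,431.22; pay $390.94 → $2,040.28
Installment 3: $2,040.28 +$56.88 interest = $2,097.16; pay $390.94 → $1,706.22
Installment 4: $1,706.22 +$56.88 interest = $1,763.10; pay $390.94 → $1,372.16
Installment 5: $1,372.16 +$56.88 interest = $1,429.04; pay $390.94 → $1,038.10
Installment 6: $1,038.10 +$56.88 interest = $1,094.98; pay $390.94 → $704.04
Installment 7: $704.04 +$56.88 interest = $760.92; pay $390.94 → $369.98
Installment 8: $369.98 +$56.88 interest = $426.86; pay $390.94 → $35.92
Installment 9: $35.92 +$56.88 interest = $92.80; pay $92.80 → $0.00

$92.80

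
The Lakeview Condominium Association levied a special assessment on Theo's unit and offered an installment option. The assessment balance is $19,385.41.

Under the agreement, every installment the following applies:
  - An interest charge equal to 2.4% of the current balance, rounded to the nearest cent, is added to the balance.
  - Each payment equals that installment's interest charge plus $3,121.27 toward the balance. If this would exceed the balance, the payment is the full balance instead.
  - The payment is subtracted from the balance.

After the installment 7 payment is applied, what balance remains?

$0.00

Installment 1: $19,385.41 +$465.25 interest = $19,850.66; pay $3,586.52 → $16,264.14
Installment 2: $16,264.14 +$390.34 interest = $16,654.48; pay $3,511.61 → $13,142.87
Installment 3: $13,142.87 +$315.43 interest = $13,458.30; pay $3,436.70 → $10,021.60
Installment 4: $10,021.60 +$240.52 interest = $10,262.12; pay $3,361.79 → $6,900.33
Installment 5: $6,900.33 +$165.61 interest = $7,065.94; pay $3,286.88 → $3,779.06
Installment 6: $3,779.06 +$90.70 interest = $3,869.76; pay $3,211.97 → $657.79
Installment 7: $657.79 +$15.79 interest = $673.58; pay $673.58 → $0.00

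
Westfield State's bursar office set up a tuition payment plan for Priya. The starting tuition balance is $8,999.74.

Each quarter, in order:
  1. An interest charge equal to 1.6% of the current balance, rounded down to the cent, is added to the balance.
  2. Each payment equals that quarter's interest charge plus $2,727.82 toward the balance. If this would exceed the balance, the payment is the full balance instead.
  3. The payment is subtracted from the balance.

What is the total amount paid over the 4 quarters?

$9,313.84

Quarter 1: opening $8,999.74; interest $143.99 → $9,143.73; payment $2,871.81; balance $6,271.92
Quarter 2: opening $6,271.92; interest $100.35 → $6,372.27; payment $2,828.17; balance $3,544.10
Quarter 3: opening $3,544.10; interest $56.70 → $3,600.80; payment $2,784.52; balance $816.28
Quarter 4: opening $816.28; interest $13.06 → $829.34; payment $829.34; balance $0.00
Total paid: $9,313.84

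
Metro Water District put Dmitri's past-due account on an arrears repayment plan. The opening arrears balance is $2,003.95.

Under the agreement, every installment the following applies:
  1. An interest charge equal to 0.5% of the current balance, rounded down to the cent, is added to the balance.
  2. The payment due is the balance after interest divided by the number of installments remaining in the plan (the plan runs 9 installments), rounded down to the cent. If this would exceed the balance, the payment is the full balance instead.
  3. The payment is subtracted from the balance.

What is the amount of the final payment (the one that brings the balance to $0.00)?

# | Opening | Interest | Payment | End bal
1 | $2,003.95 | $10.01 | $223.77 | $1,790.19
2 | $1,790.19 | $8.95 | $224.89 | $1,574.25
3 | $1,574.25 | $7.87 | $226.01 | $1,356.11
4 | $1,356.11 | $6.78 | $227.14 | $1,135.75
5 | $1,135.75 | $5.67 | $228.28 | $913.14
6 | $913.14 | $4.56 | $229.42 | $688.28
7 | $688.28 | $3.44 | $230.57 | $461.15
8 | $461.15 | $2.30 | $231.72 | $231.73
9 | $231.73 | $1.15 | $232.88 | $0.00

$232.88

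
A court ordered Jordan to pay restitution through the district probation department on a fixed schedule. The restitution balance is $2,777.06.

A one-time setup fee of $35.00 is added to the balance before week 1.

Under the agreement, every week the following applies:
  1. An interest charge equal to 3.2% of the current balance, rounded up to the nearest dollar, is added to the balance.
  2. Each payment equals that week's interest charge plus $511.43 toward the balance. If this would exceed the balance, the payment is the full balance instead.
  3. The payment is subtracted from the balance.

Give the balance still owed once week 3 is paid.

Week 1: opening $2,812.06; interest $90.00 → $2,902.06; payment $601.43; balance $2,300.63
Week 2: opening $2,300.63; interest $74.00 → $2,374.63; payment $585.43; balance $1,789.20
Week 3: opening $1,789.20; interest $58.00 → $1,847.20; payment $569.43; balance $1,277.77

$1,277.77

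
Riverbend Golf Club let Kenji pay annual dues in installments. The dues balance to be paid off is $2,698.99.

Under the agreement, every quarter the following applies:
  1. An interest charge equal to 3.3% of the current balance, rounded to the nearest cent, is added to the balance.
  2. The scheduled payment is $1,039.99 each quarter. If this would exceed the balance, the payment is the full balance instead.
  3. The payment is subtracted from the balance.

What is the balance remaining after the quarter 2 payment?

$765.77

# | Opening | Interest | Payment | End bal
1 | $2,698.99 | $89.07 | $1,039.99 | $1,748.07
2 | $1,748.07 | $57.69 | $1,039.99 | $765.77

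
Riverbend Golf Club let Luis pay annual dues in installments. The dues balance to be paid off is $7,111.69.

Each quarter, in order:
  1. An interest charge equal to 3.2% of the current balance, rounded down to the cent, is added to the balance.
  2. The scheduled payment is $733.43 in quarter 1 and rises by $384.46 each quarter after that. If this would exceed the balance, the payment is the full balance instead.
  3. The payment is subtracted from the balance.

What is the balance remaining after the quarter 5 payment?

$445.63

# | Opening | Interest | Payment | End bal
1 | $7,111.69 | $227.57 | $733.43 | $6,605.83
2 | $6,605.83 | $211.38 | $1,117.89 | $5,699.32
3 | $5,699.32 | $182.37 | $1,502.35 | $4,379.34
4 | $4,379.34 | $140.13 | $1,886.81 | $2,632.66
5 | $2,632.66 | $84.24 | $2,271.27 | $445.63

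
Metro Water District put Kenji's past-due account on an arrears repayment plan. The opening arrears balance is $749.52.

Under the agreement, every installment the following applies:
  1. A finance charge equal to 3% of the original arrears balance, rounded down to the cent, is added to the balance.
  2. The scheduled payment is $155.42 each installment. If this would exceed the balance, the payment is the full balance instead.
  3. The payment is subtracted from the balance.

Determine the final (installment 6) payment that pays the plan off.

$107.30

Installment 1: opening $749.52; interest $22.48 → $772.00; payment $155.42; balance $616.58
Installment 2: opening $616.58; interest $22.48 → $639.06; payment $155.42; balance $483.64
Installment 3: opening $483.64; interest $22.48 → $506.12; payment $155.42; balance $350.70
Installment 4: opening $350.70; interest $22.48 → $373.18; payment $155.42; balance $217.76
Installment 5: opening $217.76; interest $22.48 → $240.24; payment $155.42; balance $84.82
Installment 6: opening $84.82; interest $22.48 → $107.30; payment $107.30; balance $0.00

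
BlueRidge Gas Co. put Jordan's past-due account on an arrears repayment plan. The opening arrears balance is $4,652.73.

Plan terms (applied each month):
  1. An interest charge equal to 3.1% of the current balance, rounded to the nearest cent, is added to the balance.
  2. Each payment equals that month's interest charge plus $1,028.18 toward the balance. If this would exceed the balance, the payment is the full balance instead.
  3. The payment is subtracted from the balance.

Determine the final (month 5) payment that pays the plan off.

Month 1: opening $4,652.73; interest $144.23 → $4,796.96; payment $1,172.41; balance $3,624.55
Month 2: opening $3,624.55; interest $112.36 → $3,736.91; payment $1,140.54; balance $2,596.37
Month 3: opening $2,596.37; interest $80.49 → $2,676.86; payment $1,108.67; balance $1,568.19
Month 4: opening $1,568.19; interest $48.61 → $1,616.80; payment $1,076.79; balance $540.01
Month 5: opening $540.01; interest $16.74 → $556.75; payment $556.75; balance $0.00

$556.75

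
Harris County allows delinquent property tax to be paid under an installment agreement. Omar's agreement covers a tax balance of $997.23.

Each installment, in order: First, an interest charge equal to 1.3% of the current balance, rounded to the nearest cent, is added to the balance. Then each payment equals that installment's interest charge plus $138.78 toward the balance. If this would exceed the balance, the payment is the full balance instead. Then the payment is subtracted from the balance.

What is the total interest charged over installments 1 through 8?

$53.20

Installment 1: opening $997.23; interest $12.96 → $1,010.19; payment $151.74; balance $858.45
Installment 2: opening $858.45; interest $11.16 → $869.61; payment $149.94; balance $719.67
Installment 3: opening $719.67; interest $9.36 → $729.03; payment $148.14; balance $580.89
Installment 4: opening $580.89; interest $7.55 → $588.44; payment $146.33; balance $442.11
Installment 5: opening $442.11; interest $5.75 → $447.86; payment $144.53; balance $303.33
Installment 6: opening $303.33; interest $3.94 → $307.27; payment $142.72; balance $164.55
Installment 7: opening $164.55; interest $2.14 → $166.69; payment $140.92; balance $25.77
Installment 8: opening $25.77; interest $0.34 → $26.11; payment $26.11; balance $0.00
Total interest: $12.96 + $11.16 + $9.36 + $7.55 + $5.75 + $3.94 + $2.14 + $0.34 = $53.20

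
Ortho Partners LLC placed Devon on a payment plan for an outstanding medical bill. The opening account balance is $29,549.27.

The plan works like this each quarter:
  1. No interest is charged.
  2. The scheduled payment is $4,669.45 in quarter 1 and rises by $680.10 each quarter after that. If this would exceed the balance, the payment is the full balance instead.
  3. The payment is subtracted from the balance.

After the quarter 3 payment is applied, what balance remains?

$13,500.62

Quarter 1: opening $29,549.27; payment $4,669.45; balance $24,879.82
Quarter 2: opening $24,879.82; payment $5,349.55; balance $19,530.27
Quarter 3: opening $19,530.27; payment $6,029.65; balance $13,500.62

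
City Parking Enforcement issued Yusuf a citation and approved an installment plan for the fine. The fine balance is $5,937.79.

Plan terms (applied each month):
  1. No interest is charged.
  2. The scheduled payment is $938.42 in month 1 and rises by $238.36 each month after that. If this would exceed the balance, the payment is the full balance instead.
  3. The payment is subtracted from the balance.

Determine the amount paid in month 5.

# | Opening | Payment | End bal
1 | $5,937.79 | $938.42 | $4,999.37
2 | $4,999.37 | $1,176.78 | $3,822.59
3 | $3,822.59 | $1,415.14 | $2,407.45
4 | $2,407.45 | $1,653.50 | $753.95
5 | $753.95 | $753.95 | $0.00

$753.95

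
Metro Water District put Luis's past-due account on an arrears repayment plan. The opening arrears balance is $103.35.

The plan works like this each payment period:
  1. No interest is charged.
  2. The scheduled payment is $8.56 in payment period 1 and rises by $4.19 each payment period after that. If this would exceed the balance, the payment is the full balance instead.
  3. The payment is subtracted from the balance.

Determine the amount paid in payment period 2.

$12.75

Payment period 1: opening $103.35; payment $8.56; balance $94.79
Payment period 2: opening $94.79; payment $12.75; balance $82.04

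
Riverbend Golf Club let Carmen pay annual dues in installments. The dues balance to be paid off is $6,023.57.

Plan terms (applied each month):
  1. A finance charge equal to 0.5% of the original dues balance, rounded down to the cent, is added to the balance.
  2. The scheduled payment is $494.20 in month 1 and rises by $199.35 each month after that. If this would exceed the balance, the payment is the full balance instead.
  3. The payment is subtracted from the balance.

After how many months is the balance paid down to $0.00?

Month 1: $6,023.57 +$30.11 interest = $6,053.68; pay $494.20 → $5,559.48
Month 2: $5,559.48 +$30.11 interest = $5,589.59; pay $693.55 → $4,896.04
Month 3: $4,896.04 +$30.11 interest = $4,926.15; pay $892.90 → $4,033.25
Month 4: $4,033.25 +$30.11 interest = $4,063.36; pay $1,092.25 → $2,971.11
Month 5: $2,971.11 +$30.11 interest = $3,001.22; pay $1,291.60 → $1,709.62
Month 6: $1,709.62 +$30.11 interest = $1,739.73; pay $1,490.95 → $248.78
Month 7: $248.78 +$30.11 interest = $278.89; pay $278.89 → $0.00
Balance reaches $0.00 in month 7.

7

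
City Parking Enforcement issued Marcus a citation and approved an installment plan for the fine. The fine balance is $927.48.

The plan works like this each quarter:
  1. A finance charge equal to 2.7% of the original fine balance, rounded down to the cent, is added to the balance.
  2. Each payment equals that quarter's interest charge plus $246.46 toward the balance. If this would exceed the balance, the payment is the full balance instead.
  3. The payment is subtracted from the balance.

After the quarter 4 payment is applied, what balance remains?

$0.00

Quarter 1: $927.48 +$25.04 interest = $952.52; pay $271.50 → $681.02
Quarter 2: $681.02 +$25.04 interest = $706.06; pay $271.50 → $434.56
Quarter 3: $434.56 +$25.04 interest = $459.60; pay $271.50 → $188.10
Quarter 4: $188.10 +$25.04 interest = $213.14; pay $213.14 → $0.00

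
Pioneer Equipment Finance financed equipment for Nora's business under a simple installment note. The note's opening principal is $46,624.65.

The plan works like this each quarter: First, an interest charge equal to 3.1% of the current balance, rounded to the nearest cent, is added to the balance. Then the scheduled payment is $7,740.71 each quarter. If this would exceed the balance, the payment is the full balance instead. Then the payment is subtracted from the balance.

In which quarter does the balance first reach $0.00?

Quarter 1: opening $46,624.65; interest $1,445.36 → $48,070.01; payment $7,740.71; balance $40,329.30
Quarter 2: opening $40,329.30; interest $1,250.21 → $41,579.51; payment $7,740.71; balance $33,838.80
Quarter 3: opening $33,838.80; interest $1,049.00 → $34,887.80; payment $7,740.71; balance $27,147.09
Quarter 4: opening $27,147.09; interest $841.56 → $27,988.65; payment $7,740.71; balance $20,247.94
Quarter 5: opening $20,247.94; interest $627.69 → $20,875.63; payment $7,740.71; balance $13,134.92
Quarter 6: opening $13,134.92; interest $407.18 → $13,542.10; payment $7,740.71; balance $5,801.39
Quarter 7: opening $5,801.39; interest $179.84 → $5,981.23; payment $5,981.23; balance $0.00
Balance reaches $0.00 in quarter 7.

7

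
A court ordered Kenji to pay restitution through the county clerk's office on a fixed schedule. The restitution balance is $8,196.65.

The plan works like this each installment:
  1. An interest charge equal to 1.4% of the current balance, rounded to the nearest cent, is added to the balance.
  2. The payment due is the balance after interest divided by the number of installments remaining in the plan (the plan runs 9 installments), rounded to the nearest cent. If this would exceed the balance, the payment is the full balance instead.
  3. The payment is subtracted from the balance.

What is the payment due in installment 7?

$1,003.83

Installment 1: opening $8,196.65; interest $114.75 → $8,311.40; payment $923.49; balance $7,387.91
Installment 2: opening $7,387.91; interest $103.43 → $7,491.34; payment $936.42; balance $6,554.92
Installment 3: opening $6,554.92; interest $91.77 → $6,646.69; payment $949.53; balance $5,697.16
Installment 4: opening $5,697.16; interest $79.76 → $5,776.92; payment $962.82; balance $4,814.10
Installment 5: opening $4,814.10; interest $67.40 → $4,881.50; payment $976.30; balance $3,905.20
Installment 6: opening $3,905.20; interest $54.67 → $3,959.87; payment $989.97; balance $2,969.90
Installment 7: opening $2,969.90; interest $41.58 → $3,011.48; payment $1,003.83; balance $2,007.65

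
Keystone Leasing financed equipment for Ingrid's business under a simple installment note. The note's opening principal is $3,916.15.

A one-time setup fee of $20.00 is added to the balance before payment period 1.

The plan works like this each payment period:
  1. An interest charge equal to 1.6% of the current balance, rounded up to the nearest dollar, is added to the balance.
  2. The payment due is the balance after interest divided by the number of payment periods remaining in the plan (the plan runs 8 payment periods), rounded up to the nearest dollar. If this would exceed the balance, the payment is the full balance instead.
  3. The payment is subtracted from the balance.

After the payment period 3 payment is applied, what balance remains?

$2,579.15

# | Opening | Interest | Payment | End bal
1 | $3,936.15 | $63.00 | $500.00 | $3,499.15
2 | $3,499.15 | $56.00 | $508.00 | $3,047.15
3 | $3,047.15 | $49.00 | $517.00 | $2,579.15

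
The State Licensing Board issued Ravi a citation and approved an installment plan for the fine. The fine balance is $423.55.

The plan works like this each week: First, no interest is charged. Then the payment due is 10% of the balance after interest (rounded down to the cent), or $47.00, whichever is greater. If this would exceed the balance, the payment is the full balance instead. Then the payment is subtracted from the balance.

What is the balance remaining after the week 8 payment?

$47.55

# | Opening | Payment | End bal
1 | $423.55 | $47.00 | $376.55
2 | $376.55 | $47.00 | $329.55
3 | $329.55 | $47.00 | $282.55
4 | $282.55 | $47.00 | $235.55
5 | $235.55 | $47.00 | $188.55
6 | $188.55 | $47.00 | $141.55
7 | $141.55 | $47.00 | $94.55
8 | $94.55 | $47.00 | $47.55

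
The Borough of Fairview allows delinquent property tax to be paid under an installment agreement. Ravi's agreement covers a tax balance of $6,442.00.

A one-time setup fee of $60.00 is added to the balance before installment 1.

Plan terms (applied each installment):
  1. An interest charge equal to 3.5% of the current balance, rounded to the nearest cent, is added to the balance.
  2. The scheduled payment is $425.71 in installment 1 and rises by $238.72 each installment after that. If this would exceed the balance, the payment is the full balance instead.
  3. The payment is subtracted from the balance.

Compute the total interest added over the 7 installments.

$1,135.67

Installment 1: opening $6,502.00; interest $227.57 → $6,729.57; payment $425.71; balance $6,303.86
Installment 2: opening $6,303.86; interest $220.64 → $6,524.50; payment $664.43; balance $5,860.07
Installment 3: opening $5,860.07; interest $205.10 → $6,065.17; payment $903.15; balance $5,162.02
Installment 4: opening $5,162.02; interest $180.67 → $5,342.69; payment $1,141.87; balance $4,200.82
Installment 5: opening $4,200.82; interest $147.03 → $4,347.85; payment $1,380.59; balance $2,967.26
Installment 6: opening $2,967.26; interest $103.85 → $3,071.11; payment $1,619.31; balance $1,451.80
Installment 7: opening $1,451.80; interest $50.81 → $1,502.61; payment $1,502.61; balance $0.00
Total interest: $227.57 + $220.64 + $205.10 + $180.67 + $147.03 + $103.85 + $50.81 = $1,135.67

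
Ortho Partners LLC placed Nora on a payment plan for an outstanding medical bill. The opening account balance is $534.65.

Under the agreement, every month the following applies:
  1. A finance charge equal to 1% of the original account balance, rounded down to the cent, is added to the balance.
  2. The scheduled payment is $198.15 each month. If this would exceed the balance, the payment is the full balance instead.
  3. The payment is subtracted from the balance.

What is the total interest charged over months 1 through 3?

$16.02

# | Opening | Interest | Payment | End bal
1 | $534.65 | $5.34 | $198.15 | $341.84
2 | $341.84 | $5.34 | $198.15 | $149.03
3 | $149.03 | $5.34 | $154.37 | $0.00
Total interest: $5.34 + $5.34 + $5.34 = $16.02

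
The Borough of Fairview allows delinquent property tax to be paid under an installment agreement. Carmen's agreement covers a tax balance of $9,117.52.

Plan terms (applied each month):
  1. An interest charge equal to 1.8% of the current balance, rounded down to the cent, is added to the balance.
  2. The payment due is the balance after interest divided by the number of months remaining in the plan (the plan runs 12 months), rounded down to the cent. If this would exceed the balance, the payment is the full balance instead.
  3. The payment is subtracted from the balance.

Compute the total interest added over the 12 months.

# | Opening | Interest | Payment | End bal
1 | $9,117.52 | $164.11 | $773.46 | $8,508.17
2 | $8,508.17 | $153.14 | $787.39 | $7,873.92
3 | $7,873.92 | $141.73 | $801.56 | $7,214.09
4 | $7,214.09 | $129.85 | $815.99 | $6,527.95
5 | $6,527.95 | $117.50 | $830.68 | $5,814.77
6 | $5,814.77 | $104.66 | $845.63 | $5,073.80
7 | $5,073.80 | $91.32 | $860.85 | $4,304.27
8 | $4,304.27 | $77.47 | $876.34 | $3,505.40
9 | $3,505.40 | $63.09 | $892.12 | $2,676.37
10 | $2,676.37 | $48.17 | $908.18 | $1,816.36
11 | $1,816.36 | $32.69 | $924.52 | $924.53
12 | $924.53 | $16.64 | $941.17 | $0.00
Total interest: $164.11 + $153.14 + $141.73 + $129.85 + $117.50 + $104.66 + $91.32 + $77.47 + $63.09 + $48.17 + $32.69 + $16.64 = $1,140.37

$1,140.37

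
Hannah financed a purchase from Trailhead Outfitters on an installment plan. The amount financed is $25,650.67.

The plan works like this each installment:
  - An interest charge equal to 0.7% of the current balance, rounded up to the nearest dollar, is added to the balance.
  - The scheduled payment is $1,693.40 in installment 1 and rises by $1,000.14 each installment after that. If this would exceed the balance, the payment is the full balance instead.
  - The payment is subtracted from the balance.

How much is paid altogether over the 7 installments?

# | Opening | Interest | Payment | End bal
1 | $25,650.67 | $180.00 | $1,693.40 | $24,137.27
2 | $24,137.27 | $169.00 | $2,693.54 | $21,612.73
3 | $21,612.73 | $152.00 | $3,693.68 | $18,071.05
4 | $18,071.05 | $127.00 | $4,693.82 | $13,504.23
5 | $13,504.23 | $95.00 | $5,693.96 | $7,905.27
6 | $7,905.27 | $56.00 | $6,694.10 | $1,267.17
7 | $1,267.17 | $9.00 | $1,276.17 | $0.00
Total paid: $26,438.67

$26,438.67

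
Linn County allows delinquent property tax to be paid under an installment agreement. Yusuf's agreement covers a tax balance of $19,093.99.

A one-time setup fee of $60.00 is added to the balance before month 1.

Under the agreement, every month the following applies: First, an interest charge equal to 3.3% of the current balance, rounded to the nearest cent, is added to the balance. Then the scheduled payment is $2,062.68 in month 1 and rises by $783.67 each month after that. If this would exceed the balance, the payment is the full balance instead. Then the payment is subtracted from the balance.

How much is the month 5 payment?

Month 1: opening $19,153.99; interest $632.08 → $19,786.07; payment $2,062.68; balance $17,723.39
Month 2: opening $17,723.39; interest $584.87 → $18,308.26; payment $2,846.35; balance $15,461.91
Month 3: opening $15,461.91; interest $510.24 → $15,972.15; payment $3,630.02; balance $12,342.13
Month 4: opening $12,342.13; interest $407.29 → $12,749.42; payment $4,413.69; balance $8,335.73
Month 5: opening $8,335.73; interest $275.08 → $8,610.81; payment $5,197.36; balance $3,413.45

$5,197.36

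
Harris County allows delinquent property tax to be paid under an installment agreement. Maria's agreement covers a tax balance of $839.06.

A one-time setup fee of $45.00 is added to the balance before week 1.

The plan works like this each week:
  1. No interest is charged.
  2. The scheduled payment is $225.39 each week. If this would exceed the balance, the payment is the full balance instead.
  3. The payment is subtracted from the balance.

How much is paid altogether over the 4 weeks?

# | Opening | Payment | End bal
1 | $884.06 | $225.39 | $658.67
2 | $658.67 | $225.39 | $433.28
3 | $433.28 | $225.39 | $207.89
4 | $207.89 | $207.89 | $0.00
Total paid: $884.06

$884.06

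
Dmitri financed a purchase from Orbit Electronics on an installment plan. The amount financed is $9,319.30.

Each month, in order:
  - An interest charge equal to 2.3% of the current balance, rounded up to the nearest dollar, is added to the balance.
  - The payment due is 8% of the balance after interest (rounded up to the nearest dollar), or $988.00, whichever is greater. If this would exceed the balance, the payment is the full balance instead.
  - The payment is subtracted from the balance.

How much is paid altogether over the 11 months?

# | Opening | Interest | Payment | End bal
1 | $9,319.30 | $215.00 | $988.00 | $8,546.30
2 | $8,546.30 | $197.00 | $988.00 | $7,755.30
3 | $7,755.30 | $179.00 | $988.00 | $6,946.30
4 | $6,946.30 | $160.00 | $988.00 | $6,118.30
5 | $6,118.30 | $141.00 | $988.00 | $5,271.30
6 | $5,271.30 | $122.00 | $988.00 | $4,405.30
7 | $4,405.30 | $102.00 | $988.00 | $3,519.30
8 | $3,519.30 | $81.00 | $988.00 | $2,612.30
9 | $2,612.30 | $61.00 | $988.00 | $1,685.30
10 | $1,685.30 | $39.00 | $988.00 | $736.30
11 | $736.30 | $17.00 | $753.30 | $0.00
Total paid: $10,633.30

$10,633.30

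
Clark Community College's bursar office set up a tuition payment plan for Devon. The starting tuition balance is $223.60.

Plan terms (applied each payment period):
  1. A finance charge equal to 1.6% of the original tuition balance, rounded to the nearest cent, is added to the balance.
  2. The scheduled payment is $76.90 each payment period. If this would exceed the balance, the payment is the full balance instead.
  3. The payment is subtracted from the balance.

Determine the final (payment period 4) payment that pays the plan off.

$7.22

# | Opening | Interest | Payment | End bal
1 | $223.60 | $3.58 | $76.90 | $150.28
2 | $150.28 | $3.58 | $76.90 | $76.96
3 | $76.96 | $3.58 | $76.90 | $3.64
4 | $3.64 | $3.58 | $7.22 | $0.00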